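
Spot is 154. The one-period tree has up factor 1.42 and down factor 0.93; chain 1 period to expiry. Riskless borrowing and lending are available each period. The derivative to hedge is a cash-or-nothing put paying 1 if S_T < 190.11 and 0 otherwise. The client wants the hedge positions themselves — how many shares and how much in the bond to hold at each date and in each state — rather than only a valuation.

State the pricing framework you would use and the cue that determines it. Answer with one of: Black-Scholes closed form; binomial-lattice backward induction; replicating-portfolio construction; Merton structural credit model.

framework: replicating-portfolio construction

Key observation: the deliverable is the dynamic trading strategy on the 1-step tree (spot 154, moves 1.42 and 0.93), so the valuation must go through the node-by-node replicating-portfolio solve.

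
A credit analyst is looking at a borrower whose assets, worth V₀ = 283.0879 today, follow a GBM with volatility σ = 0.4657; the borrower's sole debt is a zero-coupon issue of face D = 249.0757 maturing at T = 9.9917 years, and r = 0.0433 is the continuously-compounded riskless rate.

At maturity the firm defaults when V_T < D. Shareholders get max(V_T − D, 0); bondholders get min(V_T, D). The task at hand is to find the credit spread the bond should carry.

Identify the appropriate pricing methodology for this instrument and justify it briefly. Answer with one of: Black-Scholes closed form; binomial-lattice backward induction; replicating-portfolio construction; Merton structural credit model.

framework: Merton structural credit model

Key observation: a levered firm with one bullet debt due at 9.9917 years is the canonical structural-credit setup: equity is a call on the firm's assets struck at the face value.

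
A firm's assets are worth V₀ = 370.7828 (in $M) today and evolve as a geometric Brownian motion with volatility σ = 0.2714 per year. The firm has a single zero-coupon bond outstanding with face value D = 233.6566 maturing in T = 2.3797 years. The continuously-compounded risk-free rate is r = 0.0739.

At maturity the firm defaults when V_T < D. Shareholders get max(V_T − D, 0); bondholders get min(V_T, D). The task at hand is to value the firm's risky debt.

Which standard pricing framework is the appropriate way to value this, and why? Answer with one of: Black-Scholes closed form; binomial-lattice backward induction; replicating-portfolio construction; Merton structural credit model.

framework: Merton structural credit model

Key observation: the data describe a firm's assets (V₀ = 370.7828, GBM) and a single zero-coupon debt of face 233.6566, so credit quantities follow from equity-as-call in the structural model.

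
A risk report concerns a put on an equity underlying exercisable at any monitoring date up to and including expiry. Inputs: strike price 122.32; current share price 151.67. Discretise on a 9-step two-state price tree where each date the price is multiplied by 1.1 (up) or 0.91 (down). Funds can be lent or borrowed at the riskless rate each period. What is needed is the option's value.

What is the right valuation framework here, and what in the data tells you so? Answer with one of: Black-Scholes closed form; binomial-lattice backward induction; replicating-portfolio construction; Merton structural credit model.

framework: binomial-lattice backward induction

Key observation: an American put (K = 122.32, S₀ = 151.67) on a 9-date tree has no closed form — the optimal stopping decision is embedded and must be resolved recursively from expiry.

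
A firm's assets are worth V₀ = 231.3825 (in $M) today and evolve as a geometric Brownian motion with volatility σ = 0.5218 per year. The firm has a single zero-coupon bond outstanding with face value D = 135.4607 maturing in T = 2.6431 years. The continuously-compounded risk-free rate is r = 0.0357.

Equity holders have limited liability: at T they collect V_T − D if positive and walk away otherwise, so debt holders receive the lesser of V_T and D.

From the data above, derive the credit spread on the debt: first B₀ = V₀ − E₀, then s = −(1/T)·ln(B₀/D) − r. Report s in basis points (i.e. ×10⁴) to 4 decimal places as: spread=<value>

spread=600.2887

Apply the equity-as-call identities (strike 135.4607, horizon 2.6431 years):
d₁ = [ln(V₀/D) + (r + σ²/2)T] / (σ√T)
   = [ln(231.3825/135.4607) + (0.0357 + 0.5·0.5218²)·2.6431] / (0.5218·√2.6431)
   = [0.535391 + 0.454184] / 0.848322 = 1.166508
d₂ = d₁ − σ√T = 1.166508 − 0.848322 = 0.318186
N(d₁) = 0.878295,  N(d₂) = 0.624828,  e^(−rT) = 0.909956
E₀ = V₀·N(d₁) − D·e^(−rT)·N(d₂)
   = 231.3825·0.878295 − 135.4607·0.909956·0.624828 = 126.203824
B₀ = V₀ − E₀ = 231.3825 − 126.203824 = 105.178676
spread = −(1/T)·ln(B₀/D) − r = −(1/2.6431)·ln(105.178676/135.4607) − 0.0357 = 0.06002887
in basis points: 0.06002887 × 10⁴ = 600.2887 bp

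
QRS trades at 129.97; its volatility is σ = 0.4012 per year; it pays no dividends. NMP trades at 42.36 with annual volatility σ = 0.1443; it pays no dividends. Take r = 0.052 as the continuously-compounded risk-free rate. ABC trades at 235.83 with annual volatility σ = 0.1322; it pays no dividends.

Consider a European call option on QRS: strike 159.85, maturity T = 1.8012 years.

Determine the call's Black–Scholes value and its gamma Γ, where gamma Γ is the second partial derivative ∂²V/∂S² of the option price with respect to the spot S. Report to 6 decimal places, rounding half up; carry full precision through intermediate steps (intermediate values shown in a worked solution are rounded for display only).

price = 22.073672
Γ = 0.005691

σ√T = 0.4012·√1.8012 = 0.538446
d₁ = (ln(S/K) + (r+σ²/2)T) / (σ√T) = (ln(129.97/159.85) + (0.052+0.4012²/2)·1.8012) / 0.538446 = (-0.206932 + 0.238624) / 0.538446 = 0.058858
d₂ = d₁ − σ√T = 0.058858 − 0.538446 = -0.479587
e^{−rT} = 0.910590
N(d₁) = 0.523468,  N(d₂) = 0.315760
Call price V = S·N(d₁) − K·e^{−rT}·N(d₂) = 68.035078 − 45.961406 = 22.073672
φ(d₁) = (1/√(2π))·e^{−d₁²/2} = 0.398252
Γ = φ(d₁) / (S·σ·√T) = 0.005691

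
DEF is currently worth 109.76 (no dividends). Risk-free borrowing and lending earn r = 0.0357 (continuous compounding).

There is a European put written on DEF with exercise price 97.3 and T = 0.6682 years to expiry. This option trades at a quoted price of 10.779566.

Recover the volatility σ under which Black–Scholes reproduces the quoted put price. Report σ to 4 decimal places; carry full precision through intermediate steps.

At σ = 0.5186 the Black–Scholes value reproduces the quote:
σ√T = 0.5186·√0.6682 = 0.423922
d₁ = (ln(S/K) + (r+σ²/2)T) / (σ√T) = (ln(109.76/97.3) + (0.0357+0.5186²/2)·0.6682) / 0.423922 = (0.120497 + 0.113710) / 0.423922 = 0.552476
d₂ = d₁ − σ√T = 0.552476 − 0.423922 = 0.128555
e^{−rT} = 0.976428
N(−d₁) = 0.290311,  N(−d₂) = 0.448855
V = K·e^{−rT}·N(−d₂) − S·N(−d₁) = 42.644104 − 31.864538 = 10.779566 (the observed quote) — the price is monotone increasing in volatility, hence this σ is the only solution

sigma = 0.5186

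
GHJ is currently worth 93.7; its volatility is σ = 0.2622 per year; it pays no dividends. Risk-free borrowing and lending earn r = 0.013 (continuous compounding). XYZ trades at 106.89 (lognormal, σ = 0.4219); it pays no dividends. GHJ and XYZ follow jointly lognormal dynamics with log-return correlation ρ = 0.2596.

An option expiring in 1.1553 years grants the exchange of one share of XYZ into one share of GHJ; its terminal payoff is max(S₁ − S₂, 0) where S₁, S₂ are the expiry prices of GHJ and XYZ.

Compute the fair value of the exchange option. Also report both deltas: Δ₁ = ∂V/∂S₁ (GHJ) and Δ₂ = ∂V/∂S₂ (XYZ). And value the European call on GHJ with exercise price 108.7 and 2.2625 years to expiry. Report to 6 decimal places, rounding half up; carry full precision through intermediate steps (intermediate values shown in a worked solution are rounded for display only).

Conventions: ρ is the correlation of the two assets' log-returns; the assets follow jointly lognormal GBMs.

σ_eff = √(σ₁² + σ₂² − 2ρσ₁σ₂) = √(0.2622² + 0.4219² − 2·0.2596·0.2622·0.4219) = 0.435102
d₁ = (ln(S₁/S₂) + (q₂ − q₁ + σ_eff²/2)T) / (σ_eff√T) = (ln(93.7/106.89) + (0.0 − 0.0 + 0.094657)·1.1553) / 0.467668 = -0.047780
d₂ = d₁ − σ_eff√T = -0.047780 − 0.467668 = -0.515448
N(d₁) = 0.480946,  N(d₂) = 0.303120
V = S₁·e^{−q₁T}·N(d₁) − S₂·e^{−q₂T}·N(d₂) = 45.064621 − 32.400481 = 12.664141
Δ₁ = e^{−q₁T}·N(d₁) = 0.480946;  Δ₂ = −e^{−q₂T}·N(d₂) = -0.303120
[vanilla: GHJ call K=108.7]
σ√T = 0.2622·√2.2625 = 0.394391
d₁ = (ln(S/K) + (r+σ²/2)T) / (σ√T) = (ln(93.7/108.7) + (0.013+0.2622²/2)·2.2625) / 0.394391 = (-0.148494 + 0.107185) / 0.394391 = -0.104741
d₂ = d₁ − σ√T = -0.104741 − 0.394391 = -0.499132
e^{−rT} = 0.971016
N(d₁) = 0.458291,  N(d₂) = 0.308843
price = S·N(d₁) − K·e^{−rT}·N(d₂) = 42.941828 − 32.598214 = 10.343614

exchange price = 12.664141
Δ1 = 0.480946
Δ2 = -0.303120
price(GHJ call K=108.7) = 10.343614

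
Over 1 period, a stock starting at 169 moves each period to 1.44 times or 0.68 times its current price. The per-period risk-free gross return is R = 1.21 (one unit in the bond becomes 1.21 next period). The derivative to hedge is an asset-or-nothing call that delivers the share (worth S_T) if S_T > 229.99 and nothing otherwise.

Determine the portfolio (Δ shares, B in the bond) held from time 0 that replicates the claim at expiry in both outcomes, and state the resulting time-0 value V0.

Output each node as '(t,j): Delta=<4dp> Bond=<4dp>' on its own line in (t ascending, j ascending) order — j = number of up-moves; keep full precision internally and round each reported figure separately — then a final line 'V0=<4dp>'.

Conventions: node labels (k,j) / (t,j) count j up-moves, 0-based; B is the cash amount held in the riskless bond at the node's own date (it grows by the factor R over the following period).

(0,0): Delta=1.8947 Bond=-179.9530
V0=140.2575

Since d<R<u, set p* = (R−d)/(u−d) = 0.6974; price each node as the discounted p*-expectation of its children.
Payoffs at expiry: V(1,0)=0.0000, V(1,1)=243.3600
Node (0,0) S=169.0000: V=(p*·243.3600+(1−p*)·0.0000)/1.21=140.2575; Δ=(243.3600−0.0000)/(243.3600−114.9200)=1.8947; B=V−Δ·S=-179.9530
Verification: the root portfolio costs Δ(0,0)·S0 + B(0,0) = 140.2575, matching V0.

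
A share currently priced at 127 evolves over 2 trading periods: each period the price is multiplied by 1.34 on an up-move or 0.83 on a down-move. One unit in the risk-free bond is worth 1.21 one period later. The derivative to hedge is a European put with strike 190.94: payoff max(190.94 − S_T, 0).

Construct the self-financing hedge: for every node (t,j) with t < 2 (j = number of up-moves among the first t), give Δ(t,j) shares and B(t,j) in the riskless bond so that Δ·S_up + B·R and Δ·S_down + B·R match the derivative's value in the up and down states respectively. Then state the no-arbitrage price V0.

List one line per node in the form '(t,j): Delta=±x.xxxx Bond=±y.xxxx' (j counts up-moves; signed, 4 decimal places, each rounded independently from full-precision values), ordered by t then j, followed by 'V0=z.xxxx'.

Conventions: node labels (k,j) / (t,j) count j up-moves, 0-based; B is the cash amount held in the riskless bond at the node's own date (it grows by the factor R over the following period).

Arbitrage-free pricing uses the up-move probability p* = (R−d)/(u−d) = 0.7451, discounting each step at R = 1.21.
Payoffs at expiry: V(2,0)=103.4497, V(2,1)=49.6906, V(2,2)=0.0000
Node (1,0) S=105.4100: V=(p*·49.6906+(1−p*)·103.4497)/1.21=52.3917; Δ=(49.6906−103.4497)/(141.2494−87.4903)=-1.0000; B=V−Δ·S=157.8017
Node (1,1) S=170.1800: V=(p*·0.0000+(1−p*)·49.6906)/1.21=10.4680; Δ=(0.0000−49.6906)/(228.0412−141.2494)=-0.5725; B=V−Δ·S=107.9005
Node (0,0) S=127.0000: V=(p*·10.4680+(1−p*)·52.3917)/1.21=17.4830; Δ=(10.4680−52.3917)/(170.1800−105.4100)=-0.6473; B=V−Δ·S=99.6863
Check: Δ(0,0)·S0 + B(0,0) = 17.4830 = V0.

(0,0): Delta=-0.6473 Bond=99.6863
(1,0): Delta=-1.0000 Bond=157.8017
(1,1): Delta=-0.5725 Bond=107.9005
V0=17.4830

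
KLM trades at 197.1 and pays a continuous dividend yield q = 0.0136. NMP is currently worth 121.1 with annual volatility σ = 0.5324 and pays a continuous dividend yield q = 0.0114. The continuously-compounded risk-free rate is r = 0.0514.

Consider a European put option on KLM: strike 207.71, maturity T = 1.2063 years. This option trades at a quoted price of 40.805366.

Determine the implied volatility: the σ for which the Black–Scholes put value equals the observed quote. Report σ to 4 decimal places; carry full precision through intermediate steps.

At σ = 0.4762 the Black–Scholes value reproduces the quote:
σ√T = 0.4762·√1.2063 = 0.523019
d₁ = (ln(S/K) + (r−q+σ²/2)T) / (σ√T) = (ln(197.1/207.71) + (0.0514−0.0136+0.4762²/2)·1.2063) / 0.523019 = (-0.052432 + 0.182372) / 0.523019 = 0.248444
d₂ = d₁ − σ√T = 0.248444 − 0.523019 = -0.274575
e^{−rT} = 0.939879
e^{−qT} = 0.983728
N(−d₁) = 0.401896,  N(−d₂) = 0.608179
V = K·e^{−rT}·N(−d₂) − S·e^{−qT}·N(−d₁) = 118.730030 − 77.924664 = 40.805366 (matching the quote); vega is positive throughout, so no other σ reproduces this price

sigma = 0.4762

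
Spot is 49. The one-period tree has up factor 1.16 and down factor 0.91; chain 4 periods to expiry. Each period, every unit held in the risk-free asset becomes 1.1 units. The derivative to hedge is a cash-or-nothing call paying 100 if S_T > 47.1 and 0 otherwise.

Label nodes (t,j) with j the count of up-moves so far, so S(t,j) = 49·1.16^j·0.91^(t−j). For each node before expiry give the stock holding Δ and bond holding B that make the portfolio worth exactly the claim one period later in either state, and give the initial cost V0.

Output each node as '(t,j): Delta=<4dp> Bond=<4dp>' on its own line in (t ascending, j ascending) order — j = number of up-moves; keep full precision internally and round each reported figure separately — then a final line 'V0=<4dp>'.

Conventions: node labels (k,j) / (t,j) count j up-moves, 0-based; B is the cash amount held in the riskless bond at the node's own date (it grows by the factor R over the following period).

(0,0): Delta=0.8055 Bond=25.7369
(1,0): Delta=2.7045 Bond=-56.3690
(1,1): Delta=0.3350 Bond=55.0515
(2,0): Delta=6.8109 Bond=-228.6281
(2,1): Delta=1.6873 Bond=-9.3884
(2,2): Delta=0.0000 Bond=82.6446
(3,0): Delta=0.0000 Bond=0.0000
(3,1): Delta=8.4981 Bond=-330.9091
(3,2): Delta=0.0000 Bond=90.9091
(3,3): Delta=0.0000 Bond=90.9091
V0=65.2044

Under the risk-neutral measure, an up-move has probability p* = (R−d)/(u−d) = 0.7600 and values discount at R = 1.1.
Expiry values: V(4,0)=0.0000, V(4,1)=0.0000, V(4,2)=100.0000, V(4,3)=100.0000, V(4,4)=100.0000
  t=3,j=0: stock 36.9250 → up 42.8330 (V=0.0000), down 33.6017 (V=0.0000). Price 0.0000; hedge Δ=0.0000, bond B=0.0000.
  t=3,j=1: stock 47.0692 → up 54.6003 (V=100.0000), down 42.8330 (V=0.0000). Price 69.0909; hedge Δ=8.4981, bond B=-330.9091.
  t=3,j=2: stock 60.0003 → up 69.6004 (V=100.0000), down 54.6003 (V=100.0000). Price 90.9091; hedge Δ=0.0000, bond B=90.9091.
  t=3,j=3: stock 76.4839 → up 88.7213 (V=100.0000), down 69.6004 (V=100.0000). Price 90.9091; hedge Δ=0.0000, bond B=90.9091.
  t=2,j=0: stock 40.5769 → up 47.0692 (V=69.0909), down 36.9250 (V=0.0000). Price 47.7355; hedge Δ=6.8109, bond B=-228.6281.
  t=2,j=1: stock 51.7244 → up 60.0003 (V=90.9091), down 47.0692 (V=69.0909). Price 77.8843; hedge Δ=1.6873, bond B=-9.3884.
  t=2,j=2: stock 65.9344 → up 76.4839 (V=90.9091), down 60.0003 (V=90.9091). Price 82.6446; hedge Δ=0.0000, bond B=82.6446.
  t=1,j=0: stock 44.5900 → up 51.7244 (V=77.8843), down 40.5769 (V=47.7355). Price 64.2260; hedge Δ=2.7045, bond B=-56.3690.
  t=1,j=1: stock 56.8400 → up 65.9344 (V=82.6446), down 51.7244 (V=77.8843). Price 74.0929; hedge Δ=0.3350, bond B=55.0515.
  t=0,j=0: stock 49.0000 → up 56.8400 (V=74.0929), down 44.5900 (V=64.2260). Price 65.2044; hedge Δ=0.8055, bond B=25.7369.
Check: Δ(0,0)·S0 + B(0,0) = 65.2044 = V0.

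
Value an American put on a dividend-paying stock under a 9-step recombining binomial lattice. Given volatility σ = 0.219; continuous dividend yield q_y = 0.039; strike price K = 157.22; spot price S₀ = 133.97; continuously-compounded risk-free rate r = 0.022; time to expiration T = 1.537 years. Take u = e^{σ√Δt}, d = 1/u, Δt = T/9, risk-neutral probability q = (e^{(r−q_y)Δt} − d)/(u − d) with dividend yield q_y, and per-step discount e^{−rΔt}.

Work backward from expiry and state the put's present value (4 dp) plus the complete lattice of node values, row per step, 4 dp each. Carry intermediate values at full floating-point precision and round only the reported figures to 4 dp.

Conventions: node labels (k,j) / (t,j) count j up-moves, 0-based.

Δt=0.17078  u=1.09472  d=0.91347  q=0.46140  discount=0.99625
step 9 (expiry): payoffs max(K−S,0) = 97.8912 86.1191 72.0112 55.1041 34.8421 10.5598 0.0000 0.0000 0.0000 0.0000
k=8: (k=8,j=0): S=64.9487, K−S=92.2713, hold=92.1129 ⇒ V=92.2713 exercise | (k=8,j=1): S=77.8358, K−S=79.3842, hold=79.3113 ⇒ V=79.3842 exercise | (k=8,j=2): S=93.2801, K−S=63.9399, hold=63.9696 ⇒ V=63.9696 continue | (k=8,j=3): S=111.7888, K−S=45.4312, hold=45.5837 ⇒ V=45.5837 continue | (k=8,j=4): S=133.9700, K−S=23.2500, hold=23.5497 ⇒ V=23.5497 continue | (k=8,j=5): S=160.5524, K−S=0.0000, hold=5.6662 ⇒ V=5.6662 continue | (k=8,j=6): S=192.4094, K−S=0.0000, hold=0.0000 ⇒ V=0.0000 continue | (k=8,j=7): S=230.5874, K−S=0.0000, hold=0.0000 ⇒ V=0.0000 continue | (k=8,j=8): S=276.3407, K−S=0.0000, hold=0.0000 ⇒ V=0.0000 continue
k=7: (k=7,j=0): S=71.1009, K−S=86.1191, hold=86.0015 ⇒ V=86.1191 exercise | (k=7,j=1): S=85.2088, K−S=72.0112, hold=72.0009 ⇒ V=72.0112 exercise | (k=7,j=2): S=102.1159, K−S=55.1041, hold=55.2783 ⇒ V=55.2783 continue | (k=7,j=3): S=122.3779, K−S=34.8421, hold=35.2845 ⇒ V=35.2845 continue | (k=7,j=4): S=146.6602, K−S=10.5598, hold=15.2410 ⇒ V=15.2410 continue | (k=7,j=5): S=175.7606, K−S=0.0000, hold=3.0404 ⇒ V=3.0404 continue | (k=7,j=6): S=210.6352, K−S=0.0000, hold=0.0000 ⇒ V=0.0000 continue | (k=7,j=7): S=252.4296, K−S=0.0000, hold=0.0000 ⇒ V=0.0000 continue
k=6: (k=6,j=0): S=77.8358, K−S=79.3842, hold=79.3113 ⇒ V=79.3842 exercise | (k=6,j=1): S=93.2801, K−S=63.9399, hold=64.0497 ⇒ V=64.0497 continue | (k=6,j=2): S=111.7888, K−S=45.4312, hold=45.8806 ⇒ V=45.8806 continue | (k=6,j=3): S=133.9700, K−S=23.2500, hold=25.9389 ⇒ V=25.9389 continue | (k=6,j=4): S=160.5524, K−S=0.0000, hold=9.5757 ⇒ V=9.5757 continue | (k=6,j=5): S=192.4094, K−S=0.0000, hold=1.6314 ⇒ V=1.6314 continue | (k=6,j=6): S=230.5874, K−S=0.0000, hold=0.0000 ⇒ V=0.0000 continue
k=5: (k=5,j=0): S=85.2088, K−S=72.0112, hold=72.0377 ⇒ V=72.0377 continue | (k=5,j=1): S=102.1159, K−S=55.1041, hold=55.4578 ⇒ V=55.4578 continue | (k=5,j=2): S=122.3779, K−S=34.8421, hold=36.5420 ⇒ V=36.5420 continue | (k=5,j=3): S=146.6602, K−S=10.5598, hold=18.3200 ⇒ V=18.3200 continue | (k=5,j=4): S=175.7606, K−S=0.0000, hold=5.8881 ⇒ V=5.8881 continue | (k=5,j=5): S=210.6352, K−S=0.0000, hold=0.8754 ⇒ V=0.8754 continue
k=4: (k=4,j=0): S=93.2801, K−S=63.9399, hold=64.1464 ⇒ V=64.1464 continue | (k=4,j=1): S=111.7888, K−S=45.4312, hold=46.5549 ⇒ V=46.5549 continue | (k=4,j=2): S=133.9700, K−S=23.2500, hold=28.0290 ⇒ V=28.0290 continue | (k=4,j=3): S=160.5524, K−S=0.0000, hold=12.5368 ⇒ V=12.5368 continue | (k=4,j=4): S=192.4094, K−S=0.0000, hold=3.5618 ⇒ V=3.5618 continue
k=3: (k=3,j=0): S=102.1159, K−S=55.1041, hold=55.8196 ⇒ V=55.8196 continue | (k=3,j=1): S=122.3779, K−S=34.8421, hold=37.8646 ⇒ V=37.8646 continue | (k=3,j=2): S=146.6602, K−S=10.5598, hold=20.8026 ⇒ V=20.8026 continue | (k=3,j=3): S=175.7606, K−S=0.0000, hold=8.3643 ⇒ V=8.3643 continue
k=2: (k=2,j=0): S=111.7888, K−S=45.4312, hold=47.3570 ⇒ V=47.3570 continue | (k=2,j=1): S=133.9700, K−S=23.2500, hold=29.8798 ⇒ V=29.8798 continue | (k=2,j=2): S=160.5524, K−S=0.0000, hold=15.0072 ⇒ V=15.0072 continue
k=1: (k=1,j=0): S=122.3779, K−S=34.8421, hold=39.1457 ⇒ V=39.1457 continue | (k=1,j=1): S=146.6602, K−S=10.5598, hold=22.9313 ⇒ V=22.9313 continue
k=0: (k=0,j=0): S=133.9700, K−S=23.2500, hold=31.5457 ⇒ V=31.5457 continue

price = 31.5457
tree:
31.5457
39.1457 22.9313
47.3570 29.8798 15.0072
55.8196 37.8646 20.8026 8.3643
64.1464 46.5549 28.0290 12.5368 3.5618
72.0377 55.4578 36.5420 18.3200 5.8881 0.8754
79.3842 64.0497 45.8806 25.9389 9.5757 1.6314 0.0000
86.1191 72.0112 55.2783 35.2845 15.2410 3.0404 0.0000 0.0000
92.2713 79.3842 63.9696 45.5837 23.5497 5.6662 0.0000 0.0000 0.0000
97.8912 86.1191 72.0112 55.1041 34.8421 10.5598 0.0000 0.0000 0.0000 0.0000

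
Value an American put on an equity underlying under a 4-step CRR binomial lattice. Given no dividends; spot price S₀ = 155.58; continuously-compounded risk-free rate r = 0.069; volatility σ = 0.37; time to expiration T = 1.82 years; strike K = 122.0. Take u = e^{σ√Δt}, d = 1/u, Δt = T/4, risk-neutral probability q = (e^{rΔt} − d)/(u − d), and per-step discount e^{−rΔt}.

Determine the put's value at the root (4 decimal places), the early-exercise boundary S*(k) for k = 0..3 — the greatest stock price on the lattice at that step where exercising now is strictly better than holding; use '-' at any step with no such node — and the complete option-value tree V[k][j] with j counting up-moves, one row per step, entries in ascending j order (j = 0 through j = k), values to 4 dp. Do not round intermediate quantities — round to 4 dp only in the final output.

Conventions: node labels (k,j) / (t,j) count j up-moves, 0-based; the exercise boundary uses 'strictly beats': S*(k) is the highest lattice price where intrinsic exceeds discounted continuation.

price = 10.0056
boundary = - - - 73.5837
tree:
10.0056
17.5699 3.1131
29.8752 6.4398 0.0000
48.4163 13.3213 0.0000 0.0000
64.6688 27.5564 0.0000 0.0000 0.0000

params: Δt=0.45500 u=1.28348 d=0.77913 q=0.50116 e^(-rΔt)=0.96909
t_4 payoffs: 64.6688 27.5564 0.0000 0.0000 0.0000
t_3: node(3,0) S=73.5837 payoff=48.4163 vs cont=44.6456 → 48.4163 [stop]  node(3,1) S=121.2169 payoff=0.7831 vs cont=13.3213 → 13.3213 [wait]  node(3,2) S=199.6845 payoff=0.0000 vs cont=0.0000 → 0.0000 [wait]  node(3,3) S=328.9468 payoff=0.0000 vs cont=0.0000 → 0.0000 [wait]  ⇒ S*(3)=73.5837
t_2: node(2,0) S=94.4436 payoff=27.5564 vs cont=29.8752 → 29.8752 [wait]  node(2,1) S=155.5800 payoff=0.0000 vs cont=6.4398 → 6.4398 [wait]  node(2,2) S=256.2920 payoff=0.0000 vs cont=0.0000 → 0.0000 [wait]  ⇒ S*(2)=-
t_1: node(1,0) S=121.2169 payoff=0.7831 vs cont=17.5699 → 17.5699 [wait]  node(1,1) S=199.6845 payoff=0.0000 vs cont=3.1131 → 3.1131 [wait]  ⇒ S*(1)=-
t_0: node(0,0) S=155.5800 payoff=0.0000 vs cont=10.0056 → 10.0056 [wait]  ⇒ S*(0)=-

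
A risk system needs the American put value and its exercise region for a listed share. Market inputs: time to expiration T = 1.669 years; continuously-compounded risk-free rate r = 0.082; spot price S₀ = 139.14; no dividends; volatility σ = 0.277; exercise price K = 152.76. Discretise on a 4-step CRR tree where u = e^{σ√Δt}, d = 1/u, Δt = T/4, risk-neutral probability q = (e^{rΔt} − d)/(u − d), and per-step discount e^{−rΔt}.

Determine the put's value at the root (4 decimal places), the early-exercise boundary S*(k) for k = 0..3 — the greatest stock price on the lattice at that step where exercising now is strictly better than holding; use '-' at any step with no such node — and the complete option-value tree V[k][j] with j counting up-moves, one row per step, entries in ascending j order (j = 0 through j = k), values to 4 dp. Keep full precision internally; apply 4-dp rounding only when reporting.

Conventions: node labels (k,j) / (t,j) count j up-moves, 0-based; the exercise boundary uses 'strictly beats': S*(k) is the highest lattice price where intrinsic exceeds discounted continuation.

price = 20.8531
boundary = - 116.3442 97.2831 116.3442
tree:
20.8531
36.4158 9.5438
55.4769 18.9060 2.5513
71.4152 36.4158 5.8948 0.0000
84.7422 55.4769 13.6200 0.0000 0.0000

Δt=0.41725, u=1.19593, d=0.83617, q=0.55213, disc=e^(-rΔt)=0.96636
k=4 terminal: V=max(K-S,0) → 84.7422 55.4769 13.6200 0.0000 0.0000
k=3: j=0 S=81.3448 intr=71.4152 cont=66.2770 V=71.4152[EX]; j=1 S=116.3442 intr=36.4158 cont=31.2776 V=36.4158[EX]; j=2 S=166.4023 intr=0.0000 cont=5.8948 V=5.8948[hold]; j=3 S=237.9985 intr=0.0000 cont=0.0000 V=0.0000[hold]  S*(3)=116.3442
k=2: j=0 S=97.2831 intr=55.4769 cont=50.3387 V=55.4769[EX]; j=1 S=139.1400 intr=13.6200 cont=18.9060 V=18.9060[hold]; j=2 S=199.0063 intr=0.0000 cont=2.5513 V=2.5513[hold]  S*(2)=97.2831
k=1: j=0 S=116.3442 intr=36.4158 cont=34.0981 V=36.4158[EX]; j=1 S=166.4023 intr=0.0000 cont=9.5438 V=9.5438[hold]  S*(1)=116.3442
k=0: j=0 S=139.1400 intr=13.6200 cont=20.8531 V=20.8531[hold]  S*(0)=-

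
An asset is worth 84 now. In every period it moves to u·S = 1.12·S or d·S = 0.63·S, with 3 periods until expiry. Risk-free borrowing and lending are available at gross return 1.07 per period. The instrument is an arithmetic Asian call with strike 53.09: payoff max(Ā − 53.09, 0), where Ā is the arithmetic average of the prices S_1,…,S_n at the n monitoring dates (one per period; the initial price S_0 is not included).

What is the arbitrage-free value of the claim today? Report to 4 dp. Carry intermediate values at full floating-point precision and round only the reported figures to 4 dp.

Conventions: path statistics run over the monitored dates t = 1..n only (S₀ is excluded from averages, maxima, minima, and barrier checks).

Risk-neutral up-probability p* = (R−d)/(u−d) = (1.07−0.63)/(1.12−0.63) = 0.8980; the claim prices as the p*-weighted sum of path payoffs discounted by R^3.
Enumerate all 2^3 = 8 price paths (U = up ×1.12, D = down ×0.63); each path with k up-moves has probability p*^k·(1−p*)^(3−k).
DDD: Ā=35.7545, payoff=0.0000, prob=0.001062
UDD: Ā=63.5636, payoff=10.4736, prob=0.009350
DUD: Ā=49.8436, payoff=0.0000, prob=0.009350
UUD: Ā=88.6108, payoff=35.5208, prob=0.082279
DDU: Ā=41.2000, payoff=0.0000, prob=0.009350
UDU: Ā=73.2444, payoff=20.1544, prob=0.082279
DUU: Ā=59.5244, payoff=6.4344, prob=0.082279
UUU: Ā=105.8212, payoff=52.7312, prob=0.724052
Price = Σ prob·payoff / R^3 = 43.388346 / 1.225043 = 35.4178

price = 35.4178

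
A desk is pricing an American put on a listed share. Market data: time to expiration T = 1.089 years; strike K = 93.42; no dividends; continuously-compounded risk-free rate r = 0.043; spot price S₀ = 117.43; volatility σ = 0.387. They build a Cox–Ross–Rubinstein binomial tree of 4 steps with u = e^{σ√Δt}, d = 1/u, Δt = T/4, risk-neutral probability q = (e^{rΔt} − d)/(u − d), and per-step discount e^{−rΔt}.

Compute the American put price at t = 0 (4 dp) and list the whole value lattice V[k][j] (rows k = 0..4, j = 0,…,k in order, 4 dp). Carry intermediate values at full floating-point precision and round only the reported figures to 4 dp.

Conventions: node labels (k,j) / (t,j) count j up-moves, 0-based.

Δt=0.27225, u=1.22376, d=0.81715, q=0.47865, disc=e^(-rΔt)=0.98836
k=4 terminal: V=max(K-S,0) → 41.0605 15.0071 0.0000 0.0000 0.0000
k=3: j=0 S=64.0754 intr=29.3446 cont=28.2573 V=29.3446[EX]; j=1 S=95.9584 intr=0.0000 cont=7.7329 V=7.7329[hold]; j=2 S=143.7060 intr=0.0000 cont=0.0000 V=0.0000[hold]; j=3 S=215.2121 intr=0.0000 cont=0.0000 V=0.0000[hold]
k=2: j=0 S=78.4129 intr=15.0071 cont=18.7790 V=18.7790[hold]; j=1 S=117.4300 intr=0.0000 cont=3.9846 V=3.9846[hold]; j=2 S=175.8615 intr=0.0000 cont=0.0000 V=0.0000[hold]
k=1: j=0 S=95.9584 intr=0.0000 cont=11.5616 V=11.5616[hold]; j=1 S=143.7060 intr=0.0000 cont=2.0532 V=2.0532[hold]
k=0: j=0 S=117.4300 intr=0.0000 cont=6.9288 V=6.9288[hold]

price = 6.9288
tree:
6.9288
11.5616 2.0532
18.7790 3.9846 0.0000
29.3446 7.7329 0.0000 0.0000
41.0605 15.0071 0.0000 0.0000 0.0000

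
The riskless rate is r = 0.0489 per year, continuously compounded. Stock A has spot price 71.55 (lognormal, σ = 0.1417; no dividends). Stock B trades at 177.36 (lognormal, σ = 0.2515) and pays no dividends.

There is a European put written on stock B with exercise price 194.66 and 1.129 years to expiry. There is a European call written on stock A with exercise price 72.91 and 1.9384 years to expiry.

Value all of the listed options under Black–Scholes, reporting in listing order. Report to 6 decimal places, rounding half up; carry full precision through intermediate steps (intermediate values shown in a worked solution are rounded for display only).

price(stock B put K=194.66) = 22.829507
price(stock A call K=72.91) = 8.428441

[stock B put K=194.66]
σ√T = 0.2515·√1.129 = 0.267230
d₁ = (ln(S/K) + (r+σ²/2)T) / (σ√T) = (ln(177.36/194.66) + (0.0489+0.2515²/2)·1.129) / 0.267230 = (-0.093073 + 0.090914) / 0.267230 = -0.008079
d₂ = d₁ − σ√T = -0.008079 − 0.267230 = -0.275309
e^{−rT} = 0.946288
N(−d₁) = 0.503223,  N(−d₂) = 0.608460
price = K·e^{−rT}·N(−d₂) − S·N(−d₁) = 112.081125 − 89.251618 = 22.829507
[stock A call K=72.91]
σ√T = 0.1417·√1.9384 = 0.197284
d₁ = (ln(S/K) + (r+σ²/2)T) / (σ√T) = (ln(71.55/72.91) + (0.0489+0.1417²/2)·1.9384) / 0.197284 = (-0.018829 + 0.114248) / 0.197284 = 0.483663
d₂ = d₁ − σ√T = 0.483663 − 0.197284 = 0.286379
e^{−rT} = 0.909566
N(d₁) = 0.685688,  N(d₂) = 0.612706
price = S·N(d₁) − K·e^{−rT}·N(d₂) = 49.060941 − 40.632500 = 8.428441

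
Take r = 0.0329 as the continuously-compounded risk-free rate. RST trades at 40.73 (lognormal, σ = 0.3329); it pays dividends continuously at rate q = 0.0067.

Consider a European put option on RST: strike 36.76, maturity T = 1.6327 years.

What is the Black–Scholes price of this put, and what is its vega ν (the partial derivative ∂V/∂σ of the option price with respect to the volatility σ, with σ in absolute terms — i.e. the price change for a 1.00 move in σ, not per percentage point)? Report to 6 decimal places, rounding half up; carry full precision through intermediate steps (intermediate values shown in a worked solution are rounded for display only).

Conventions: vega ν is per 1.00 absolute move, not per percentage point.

price = 3.961240
ν = 17.611576

σ√T = 0.3329·√1.6327 = 0.425370
d₁ = (ln(S/K) + (r−q+σ²/2)T) / (σ√T) = (ln(40.73/36.76) + (0.0329−0.0067+0.3329²/2)·1.6327) / 0.425370 = (0.102555 + 0.133247) / 0.425370 = 0.554344
d₂ = d₁ − σ√T = 0.554344 − 0.425370 = 0.128974
e^{−rT} = 0.947701
e^{−qT} = 0.989121
N(−d₁) = 0.289672,  N(−d₂) = 0.448689
Put price V = K·e^{−rT}·N(−d₂) − S·e^{−qT}·N(−d₁) = 15.631214 − 11.669974 = 3.961240
φ(d₁) = (1/√(2π))·e^{−d₁²/2} = 0.342122
ν = S·e^{−qT}·φ(d₁)·√T = 17.611576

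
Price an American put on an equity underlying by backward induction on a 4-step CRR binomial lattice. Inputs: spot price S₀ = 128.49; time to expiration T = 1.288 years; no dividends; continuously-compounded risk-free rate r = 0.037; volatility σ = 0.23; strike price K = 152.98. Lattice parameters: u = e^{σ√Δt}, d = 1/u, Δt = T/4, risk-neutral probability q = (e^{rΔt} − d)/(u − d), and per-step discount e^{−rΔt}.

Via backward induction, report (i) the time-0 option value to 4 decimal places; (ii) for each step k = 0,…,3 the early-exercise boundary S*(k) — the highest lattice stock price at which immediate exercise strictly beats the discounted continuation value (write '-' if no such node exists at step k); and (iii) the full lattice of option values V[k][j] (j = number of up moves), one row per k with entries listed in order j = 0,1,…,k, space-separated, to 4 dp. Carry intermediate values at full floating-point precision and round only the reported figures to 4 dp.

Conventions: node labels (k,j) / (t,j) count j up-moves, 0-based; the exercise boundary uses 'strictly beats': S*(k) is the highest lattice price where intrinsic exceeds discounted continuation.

price = 26.9763
boundary = - 112.7685 98.9707 112.7685
tree:
26.9763
40.2115 15.0521
54.0093 25.3171 5.6668
66.1189 40.2115 11.7805 0.0000
76.7468 54.0093 24.4900 0.0000 0.0000

Δt=0.32200  u=1.13941  d=0.87764  q=0.51320  discount=0.98816
step 4 (expiry): payoffs max(K−S,0) = 76.7468 54.0093 24.4900 0.0000 0.0000
step 3: (k=3,j=0): S=86.8611, K−S=66.1189, hold=64.3071 ⇒ V=66.1189 exercise | (k=3,j=1): S=112.7685, K−S=40.2115, hold=38.3997 ⇒ V=40.2115 exercise | (k=3,j=2): S=146.4032, K−S=6.5768, hold=11.7805 ⇒ V=11.7805 continue | (k=3,j=3): S=190.0699, K−S=0.0000, hold=0.0000 ⇒ V=0.0000 continue  boundary S*=112.7685
step 2: (k=2,j=0): S=98.9707, K−S=54.0093, hold=52.1975 ⇒ V=54.0093 exercise | (k=2,j=1): S=128.4900, K−S=24.4900, hold=25.3171 ⇒ V=25.3171 continue | (k=2,j=2): S=166.8138, K−S=0.0000, hold=5.6668 ⇒ V=5.6668 continue  boundary S*=98.9707
step 1: (k=1,j=0): S=112.7685, K−S=40.2115, hold=38.8191 ⇒ V=40.2115 exercise | (k=1,j=1): S=146.4032, K−S=6.5768, hold=15.0521 ⇒ V=15.0521 continue  boundary S*=112.7685
step 0: (k=0,j=0): S=128.4900, K−S=24.4900, hold=26.9763 ⇒ V=26.9763 continue  boundary S*=-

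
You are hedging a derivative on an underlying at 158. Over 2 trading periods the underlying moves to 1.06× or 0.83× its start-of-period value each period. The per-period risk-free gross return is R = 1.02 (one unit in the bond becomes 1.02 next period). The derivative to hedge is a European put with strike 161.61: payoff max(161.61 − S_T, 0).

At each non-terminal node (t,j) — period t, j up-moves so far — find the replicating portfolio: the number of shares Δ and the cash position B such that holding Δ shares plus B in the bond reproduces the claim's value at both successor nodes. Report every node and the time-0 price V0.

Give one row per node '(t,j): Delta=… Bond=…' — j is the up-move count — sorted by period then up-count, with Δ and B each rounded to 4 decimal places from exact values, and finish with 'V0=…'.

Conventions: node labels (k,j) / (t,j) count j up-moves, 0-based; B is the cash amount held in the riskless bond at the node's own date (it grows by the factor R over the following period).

Since d<R<u, set p* = (R−d)/(u−d) = 0.8261; price each node as the discounted p*-expectation of its children.
Expiry values: V(2,0)=52.7638, V(2,1)=22.6016, V(2,2)=0.0000
(1,0): S=131.1400. Δ = (V_up−V_dn)/(S_up−S_dn) = (22.6016−52.7638)/(139.0084−108.8462) = -1.0000. V = [p*·22.6016 + (1−p*)·52.7638]/1.02 = 27.3012. B = V − Δ·S = 158.4412.
(1,1): S=167.4800. Δ = (V_up−V_dn)/(S_up−S_dn) = (0.0000−22.6016)/(177.5288−139.0084) = -0.5867. V = [p*·0.0000 + (1−p*)·22.6016]/1.02 = 3.8536. B = V − Δ·S = 102.1215.
(0,0): S=158.0000. Δ = (V_up−V_dn)/(S_up−S_dn) = (3.8536−27.3012)/(167.4800−131.1400) = -0.6452. V = [p*·3.8536 + (1−p*)·27.3012]/1.02 = 7.7760. B = V − Δ·S = 109.7218.
Sanity check at the root: Δ(0,0)·S0 + B(0,0) reproduces V0 = 7.7760.

(0,0): Delta=-0.6452 Bond=109.7218
(1,0): Delta=-1.0000 Bond=158.4412
(1,1): Delta=-0.5867 Bond=102.1215
V0=7.7760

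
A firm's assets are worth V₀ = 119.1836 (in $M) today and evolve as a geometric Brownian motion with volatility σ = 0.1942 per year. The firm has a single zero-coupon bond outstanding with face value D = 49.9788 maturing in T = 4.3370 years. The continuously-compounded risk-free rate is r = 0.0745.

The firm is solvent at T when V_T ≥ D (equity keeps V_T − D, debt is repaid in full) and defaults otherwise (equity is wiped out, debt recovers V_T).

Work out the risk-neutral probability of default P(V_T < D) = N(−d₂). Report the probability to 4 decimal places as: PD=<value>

Work the structural quantities from V₀ = 119.1836 against face 49.9788:
d₁ = [ln(V₀/D) + (r + σ²/2)T] / (σ√T)
   = [ln(119.1836/49.9788) + (0.0745 + 0.5·0.1942²)·4.3370] / (0.1942·√4.3370)
   = [0.869066 + 0.404889] / 0.404431 = 3.149997
d₂ = d₁ − σ√T = 3.149997 − 0.404431 = 2.745566
risk-neutral PD = N(−d₂) = N(-2.745566) = 0.003020

PD=0.0030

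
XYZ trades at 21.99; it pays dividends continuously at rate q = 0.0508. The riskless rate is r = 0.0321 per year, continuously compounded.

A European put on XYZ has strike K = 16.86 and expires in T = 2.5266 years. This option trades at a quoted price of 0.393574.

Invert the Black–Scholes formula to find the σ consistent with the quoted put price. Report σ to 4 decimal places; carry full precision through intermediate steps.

At σ = 0.1489 the Black–Scholes value reproduces the quote:
σ√T = 0.1489·√2.5266 = 0.236681
d₁ = (ln(S/K) + (r−q+σ²/2)T) / (σ√T) = (ln(21.99/16.86) + (0.0321−0.0508+0.1489²/2)·2.5266) / 0.236681 = (0.265644 − 0.019239) / 0.236681 = 1.041087
d₂ = d₁ − σ√T = 1.041087 − 0.236681 = 0.804407
e^{−rT} = 0.922098
e^{−qT} = 0.879544
N(−d₁) = 0.148918,  N(−d₂) = 0.210581
V = K·e^{−rT}·N(−d₂) − S·e^{−qT}·N(−d₁) = 3.273814 − 2.880241 = 0.393574 (the quoted price), and the Black–Scholes price is strictly increasing in σ, so σ is unique

sigma = 0.1489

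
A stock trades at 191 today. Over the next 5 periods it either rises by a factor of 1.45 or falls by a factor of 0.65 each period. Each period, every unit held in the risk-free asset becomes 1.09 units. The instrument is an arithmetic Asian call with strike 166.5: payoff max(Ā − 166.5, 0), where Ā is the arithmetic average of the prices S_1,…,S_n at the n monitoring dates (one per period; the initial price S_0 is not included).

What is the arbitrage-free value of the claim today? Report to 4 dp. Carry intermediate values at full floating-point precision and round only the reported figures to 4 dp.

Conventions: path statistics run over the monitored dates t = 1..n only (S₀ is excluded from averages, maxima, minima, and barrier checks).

price = 65.4385

Risk-neutral up-probability p* = (R−d)/(u−d) = (1.09−0.65)/(1.45−0.65) = 0.5500; the claim prices as the p*-weighted sum of path payoffs discounted by R^5.
Enumerate all 2^5 = 32 price paths (U = up ×1.45, D = down ×0.65); each path with k up-moves has probability p*^k·(1−p*)^(5−k).
DDDDD: Ā=62.7114, payoff=0.0000, prob=0.018453
UDDDD: Ā=139.8947, payoff=0.0000, prob=0.022553
DUDDD: Ā=109.3347, payoff=0.0000, prob=0.022553
UUDDD: Ā=243.9005, payoff=77.4005, prob=0.027565
DDUDD: Ā=89.4707, payoff=0.0000, prob=0.022553
UDUDD: Ā=199.5885, payoff=33.0885, prob=0.027565
DUUDD: Ā=169.0285, payoff=2.5285, prob=0.027565
UUUDD: Ā=377.0636, payoff=210.5636, prob=0.033691
DDDUD: Ā=76.5591, payoff=0.0000, prob=0.022553
UDDUD: Ā=170.7857, payoff=4.2857, prob=0.027565
DUDUD: Ā=140.2257, payoff=0.0000, prob=0.027565
UUDUD: Ā=312.8112, payoff=146.3112, prob=0.033691
DDUUD: Ā=120.3617, payoff=0.0000, prob=0.027565
UDUUD: Ā=268.4992, payoff=101.9992, prob=0.033691
DUUUD: Ā=237.9392, payoff=71.4392, prob=0.033691
UUUUD: Ā=530.7875, payoff=364.2875, prob=0.041178
DDDDU: Ā=68.1666, payoff=0.0000, prob=0.022553
UDDDU: Ā=152.0639, payoff=0.0000, prob=0.027565
DUDDU: Ā=121.5039, payoff=0.0000, prob=0.027565
UUDDU: Ā=271.0472, payoff=104.5472, prob=0.033691
DDUDU: Ā=101.6399, payoff=0.0000, prob=0.027565
UDUDU: Ā=226.7352, payoff=60.2352, prob=0.033691
DUUDU: Ā=196.1752, payoff=29.6752, prob=0.033691
UUUDU: Ā=437.6215, payoff=271.1215, prob=0.041178
DDDUU: Ā=88.7283, payoff=0.0000, prob=0.027565
UDDUU: Ā=197.9324, payoff=31.4324, prob=0.033691
DUDUU: Ā=167.3724, payoff=0.8724, prob=0.033691
UUDUU: Ā=373.3691, payoff=206.8691, prob=0.041178
DDUUU: Ā=147.5084, payoff=0.0000, prob=0.033691
UDUUU: Ā=329.0571, payoff=162.5571, prob=0.041178
DUUUU: Ā=298.4971, payoff=131.9971, prob=0.041178
UUUUU: Ā=665.8782, payoff=499.3782, prob=0.050328
Price = Σ prob·payoff / R^5 = 100.685273 / 1.538624 = 65.4385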